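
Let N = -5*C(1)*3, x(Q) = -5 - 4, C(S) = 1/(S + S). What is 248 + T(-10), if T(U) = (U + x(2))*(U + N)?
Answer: 1161/2 ≈ 580.50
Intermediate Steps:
C(S) = 1/(2*S)
x(Q) = -9
N = -15/2 (N = -5/(2*1)*3 = -5/2*3 = -15/2 ≈ -7.5000)
T(U) = (-9 + U)*(-15/2 + U) (T(U) = (U - 9)*(U - 15/2) = (-9 + U)*(-15/2 + U))
248 + T(-10) = 248 + (135/2 + (-10)**2 - 33/2*(-10)) = 248 + (135/2 + 100 + 165) = 248 + 665/2 = 1161/2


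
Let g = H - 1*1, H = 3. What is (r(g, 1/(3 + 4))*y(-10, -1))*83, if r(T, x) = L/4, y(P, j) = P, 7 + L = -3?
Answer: 2075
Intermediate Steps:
L = -10 (L = -7 - 3 = -10)
g = 2 (g = 3 - 1*1 = 3 - 1 = 2)
r(T, x) = -5/2 (r(T, x) = -10/4 = -10*1/4 = -5/2)
(r(g, 1/(3 + 4))*y(-10, -1))*83 = -5/2*(-10)*83 = 25*83 = 2075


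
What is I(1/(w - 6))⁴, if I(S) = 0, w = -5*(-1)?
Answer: 0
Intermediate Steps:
w = 5
I(1/(w - 6))⁴ = 0⁴ = 0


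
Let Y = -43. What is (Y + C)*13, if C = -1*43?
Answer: -1118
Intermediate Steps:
C = -43
(Y + C)*13 = (-43 - 43)*13 = -86*13 = -1118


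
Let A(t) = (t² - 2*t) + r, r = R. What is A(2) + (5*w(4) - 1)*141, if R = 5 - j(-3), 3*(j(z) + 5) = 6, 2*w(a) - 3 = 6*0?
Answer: 1849/2 ≈ 924.50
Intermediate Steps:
w(a) = 3/2 (w(a) = 3/2 + (6*0)/2 = 3/2 + (½)*0 = 3/2 + 0 = 3/2)
j(z) = -3 (j(z) = -5 + (⅓)*6 = -5 + 2 = -3)
R = 8 (R = 5 - 1*(-3) = 5 + 3 = 8)
r = 8
A(t) = 8 + t² - 2*t (A(t) = (t² - 2*t) + 8 = 8 + t² - 2*t)
A(2) + (5*w(4) - 1)*141 = (8 + 2² - 2*2) + (5*(3/2) - 1)*141 = (8 + 4 - 4) + (15/2 - 1)*141 = 8 + (13/2)*141 = 8 + 1833/2 = 1849/2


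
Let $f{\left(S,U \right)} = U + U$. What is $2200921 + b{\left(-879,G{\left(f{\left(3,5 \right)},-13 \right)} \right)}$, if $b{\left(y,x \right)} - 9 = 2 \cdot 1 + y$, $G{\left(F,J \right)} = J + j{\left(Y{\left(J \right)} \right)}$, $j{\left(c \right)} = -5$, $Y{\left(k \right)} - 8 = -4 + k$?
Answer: $2200053$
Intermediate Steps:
$Y{\left(k \right)} = 4 + k$ ($Y{\left(k \right)} = 8 + \left(-4 + k\right) = 4 + k$)
$f{\left(S,U \right)} = 2 U$
$G{\left(F,J \right)} = -5 + J$ ($G{\left(F,J \right)} = J - 5 = -5 + J$)
$b{\left(y,x \right)} = 11 + y$ ($b{\left(y,x \right)} = 9 + \left(2 \cdot 1 + y\right) = 9 + \left(2 + y\right) = 11 + y$)
$2200921 + b{\left(-879,G{\left(f{\left(3,5 \right)},-13 \right)} \right)} = 2200921 + \left(11 - 879\right) = 2200921 - 868 = 2200053$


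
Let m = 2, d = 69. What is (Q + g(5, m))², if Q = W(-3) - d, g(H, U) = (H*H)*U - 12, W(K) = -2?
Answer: 1089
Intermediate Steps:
g(H, U) = -12 + U*H² (g(H, U) = H²*U - 12 = U*H² - 12 = -12 + U*H²)
Q = -71 (Q = -2 - 1*69 = -2 - 69 = -71)
(Q + g(5, m))² = (-71 + (-12 + 2*5²))² = (-71 + (-12 + 2*25))² = (-71 + (-12 + 50))² = (-71 + 38)² = (-33)² = 1089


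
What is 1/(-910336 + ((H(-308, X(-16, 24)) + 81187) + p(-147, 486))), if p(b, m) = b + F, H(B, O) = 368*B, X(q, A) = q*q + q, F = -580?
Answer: -1/943220 ≈ -1.0602e-6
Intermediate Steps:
X(q, A) = q + q² (X(q, A) = q² + q = q + q²)
p(b, m) = -580 + b (p(b, m) = b - 580 = -580 + b)
1/(-910336 + ((H(-308, X(-16, 24)) + 81187) + p(-147, 486))) = 1/(-910336 + ((368*(-308) + 81187) + (-580 - 147))) = 1/(-910336 + ((-113344 + 81187) - 727)) = 1/(-910336 + (-32157 - 727)) = 1/(-910336 - 32884) = 1/(-943220) = -1/943220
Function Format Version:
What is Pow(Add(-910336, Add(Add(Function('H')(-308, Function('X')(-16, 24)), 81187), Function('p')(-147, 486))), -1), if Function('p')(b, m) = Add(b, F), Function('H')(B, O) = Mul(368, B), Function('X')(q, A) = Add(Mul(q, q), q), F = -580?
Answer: Rational(-1, 943220) ≈ -1.0602e-6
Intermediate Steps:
Function('X')(q, A) = Add(q, Pow(q, 2)) (Function('X')(q, A) = Add(Pow(q, 2), q) = Add(q, Pow(q, 2)))
Function('p')(b, m) = Add(-580, b) (Function('p')(b, m) = Add(b, -580) = Add(-580, b))
Pow(Add(-910336, Add(Add(Function('H')(-308, Function('X')(-16, 24)), 81187), Function('p')(-147, 486))), -1) = Pow(Add(-910336, Add(Add(Mul(368, -308), 81187), Add(-580, -147))), -1) = Pow(Add(-910336, Add(Add(-113344, 81187), -727)), -1) = Pow(Add(-910336, Add(-32157, -727)), -1) = Pow(Add(-910336, -32884), -1) = Pow(-943220, -1) = Rational(-1, 943220)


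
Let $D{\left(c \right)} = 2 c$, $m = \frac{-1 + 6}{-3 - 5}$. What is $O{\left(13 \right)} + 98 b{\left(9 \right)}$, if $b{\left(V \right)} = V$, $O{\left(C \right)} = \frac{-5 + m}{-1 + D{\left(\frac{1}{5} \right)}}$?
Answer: $\frac{7131}{8} \approx 891.38$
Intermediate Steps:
$m = - \frac{5}{8}$ ($m = \frac{5}{-8} = 5 \left(- \frac{1}{8}\right) = - \frac{5}{8} \approx -0.625$)
$O{\left(C \right)} = \frac{75}{8}$ ($O{\left(C \right)} = \frac{-5 - \frac{5}{8}}{-1 + \frac{2}{5}} = - \frac{45}{8 \left(-1 + 2 \cdot \frac{1}{5}\right)} = - \frac{45}{8 \left(-1 + \frac{2}{5}\right)} = - \frac{45}{8 \left(- \frac{3}{5}\right)} = \left(- \frac{45}{8}\right) \left(- \frac{5}{3}\right) = \frac{75}{8}$)
$O{\left(13 \right)} + 98 b{\left(9 \right)} = \frac{75}{8} + 98 \cdot 9 = \frac{75}{8} + 882 = \frac{7131}{8}$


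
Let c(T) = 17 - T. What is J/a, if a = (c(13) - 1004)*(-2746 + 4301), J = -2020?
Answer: 101/77750 ≈ 0.0012990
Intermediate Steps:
a = -1555000 (a = ((17 - 1*13) - 1004)*(-2746 + 4301) = ((17 - 13) - 1004)*1555 = (4 - 1004)*1555 = -1000*1555 = -1555000)
J/a = -2020/(-1555000) = -2020*(-1/1555000) = 101/77750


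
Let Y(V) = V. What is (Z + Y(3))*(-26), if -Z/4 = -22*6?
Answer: -13806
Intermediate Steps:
Z = 528 (Z = -(-88)*6 = -4*(-132) = 528)
(Z + Y(3))*(-26) = (528 + 3)*(-26) = 531*(-26) = -13806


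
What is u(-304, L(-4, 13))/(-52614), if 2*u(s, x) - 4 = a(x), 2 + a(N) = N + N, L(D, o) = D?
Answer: 1/17538 ≈ 5.7019e-5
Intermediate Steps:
a(N) = -2 + 2*N (a(N) = -2 + (N + N) = -2 + 2*N)
u(s, x) = 1 + x (u(s, x) = 2 + (-2 + 2*x)/2 = 2 + (-1 + x) = 1 + x)
u(-304, L(-4, 13))/(-52614) = (1 - 4)/(-52614) = -3*(-1/52614) = 1/17538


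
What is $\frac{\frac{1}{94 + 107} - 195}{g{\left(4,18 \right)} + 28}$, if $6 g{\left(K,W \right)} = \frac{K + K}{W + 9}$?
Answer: $- \frac{529119}{76112} \approx -6.9518$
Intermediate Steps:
$g{\left(K,W \right)} = \frac{K}{3 \left(9 + W\right)}$ ($g{\left(K,W \right)} = \frac{\left(K + K\right) \frac{1}{W + 9}}{6} = \frac{2 K \frac{1}{9 + W}}{6} = \frac{K}{3 \left(9 + W\right)}$)
$\frac{\frac{1}{94 + 107} - 195}{g{\left(4,18 \right)} + 28} = \frac{\frac{1}{94 + 107} - 195}{\frac{1}{3} \cdot 4 \frac{1}{9 + 18} + 28} = \frac{\frac{1}{201} - 195}{\frac{1}{3} \cdot 4 \cdot \frac{1}{27} + 28} = - \frac{39194}{201 \left(\frac{4}{81} + 28\right)} = - \frac{39194}{201 \cdot \frac{2272}{81}} = \left(- \frac{39194}{201}\right) \frac{81}{2272} = - \frac{529119}{76112}$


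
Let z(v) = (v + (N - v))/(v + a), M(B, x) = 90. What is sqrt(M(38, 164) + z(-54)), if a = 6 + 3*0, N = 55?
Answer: sqrt(12795)/12 ≈ 9.4263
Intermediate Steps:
a = 6 (a = 6 + 0 = 6)
z(v) = 55/(6 + v) (z(v) = (v + (55 - v))/(v + 6) = 55/(6 + v))
sqrt(M(38, 164) + z(-54)) = sqrt(90 + 55/(6 - 54)) = sqrt(90 + 55/(-48)) = sqrt(90 + 55*(-1/48)) = sqrt(90 - 55/48) = sqrt(4265/48) = sqrt(12795)/12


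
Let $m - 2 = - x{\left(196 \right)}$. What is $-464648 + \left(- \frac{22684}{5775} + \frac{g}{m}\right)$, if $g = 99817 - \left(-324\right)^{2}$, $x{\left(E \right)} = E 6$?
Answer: $- \frac{3150240580591}{6779850} \approx -4.6465 \cdot 10^{5}$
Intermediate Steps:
$x{\left(E \right)} = 6 E$
$m = -1174$ ($m = 2 - 6 \cdot 196 = 2 - 1176 = -1174$)
$g = -5159$ ($g = 99817 - 104976 = -5159$)
$-464648 + \left(- \frac{22684}{5775} + \frac{g}{m}\right) = -464648 - \left(- \frac{5159}{1174} + \frac{22684}{5775}\right) = -464648 - - \frac{3162209}{6779850} = -464648 + \left(- \frac{22684}{5775} + \frac{5159}{1174}\right) = -464648 + \frac{3162209}{6779850} = - \frac{3150240580591}{6779850}$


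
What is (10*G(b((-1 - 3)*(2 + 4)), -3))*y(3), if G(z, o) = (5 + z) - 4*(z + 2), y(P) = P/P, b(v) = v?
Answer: 690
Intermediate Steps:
y(P) = 1
G(z, o) = -3 - 3*z (G(z, o) = (5 + z) - 4*(2 + z) = (5 + z) + (-8 - 4*z) = -3 - 3*z)
(10*G(b((-1 - 3)*(2 + 4)), -3))*y(3) = (10*(-3 - 3*(-1 - 3)*(2 + 4)))*1 = (10*(-3 - (-12)*6))*1 = (10*(-3 - 3*(-24)))*1 = (10*(-3 + 72))*1 = (10*69)*1 = 690*1 = 690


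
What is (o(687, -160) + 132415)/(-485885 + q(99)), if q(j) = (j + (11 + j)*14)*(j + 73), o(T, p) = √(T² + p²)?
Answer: -132415/203977 - √497569/203977 ≈ -0.65262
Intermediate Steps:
q(j) = (73 + j)*(154 + 15*j) (q(j) = (j + (154 + 14*j))*(73 + j) = (154 + 15*j)*(73 + j) = (73 + j)*(154 + 15*j))
(o(687, -160) + 132415)/(-485885 + q(99)) = (√(687² + (-160)²) + 132415)/(-485885 + (11242 + 15*99² + 1249*99)) = (√(471969 + 25600) + 132415)/(-485885 + (11242 + 15*9801 + 123651)) = (√497569 + 132415)/(-485885 + (11242 + 147015 + 123651)) = (132415 + √497569)/(-485885 + 281908) = (132415 + √497569)/(-203977) = (132415 + √497569)*(-1/203977) = -132415/203977 - √497569/203977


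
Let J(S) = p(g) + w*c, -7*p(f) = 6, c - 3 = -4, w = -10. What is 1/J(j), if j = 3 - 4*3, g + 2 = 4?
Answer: 7/64 ≈ 0.10938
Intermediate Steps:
g = 2 (g = -2 + 4 = 2)
c = -1 (c = 3 - 4 = -1)
p(f) = -6/7 (p(f) = -⅐*6 = -6/7)
j = -9 (j = 3 - 12 = -9)
J(S) = 64/7 (J(S) = -6/7 - 10*(-1) = -6/7 + 10 = 64/7)
1/J(j) = 1/(64/7) = 7/64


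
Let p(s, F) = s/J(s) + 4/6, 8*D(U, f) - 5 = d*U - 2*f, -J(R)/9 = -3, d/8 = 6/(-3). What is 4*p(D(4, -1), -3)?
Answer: 29/18 ≈ 1.6111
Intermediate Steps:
d = -16 (d = 8*(6/(-3)) = 8*(6*(-1/3)) = 8*(-2) = -16)
J(R) = 27 (J(R) = -9*(-3) = 27)
D(U, f) = 5/8 - 2*U - f/4 (D(U, f) = 5/8 + (-16*U - 2*f)/8 = 5/8 + (-2*U - f/4) = 5/8 - 2*U - f/4)
p(s, F) = 2/3 + s/27 (p(s, F) = s/27 + 4/6 = s*(1/27) + 4*(1/6) = s/27 + 2/3 = 2/3 + s/27)
4*p(D(4, -1), -3) = 4*(2/3 + (5/8 - 2*4 - 1/4*(-1))/27) = 4*(2/3 + (5/8 - 8 + 1/4)/27) = 4*(2/3 + (1/27)*(-57/8)) = 4*(2/3 - 19/72) = 4*(29/72) = 29/18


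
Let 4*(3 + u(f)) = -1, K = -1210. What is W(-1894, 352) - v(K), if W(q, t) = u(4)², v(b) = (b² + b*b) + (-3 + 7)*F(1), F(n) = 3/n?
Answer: -46851223/16 ≈ -2.9282e+6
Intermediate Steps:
u(f) = -13/4 (u(f) = -3 + (¼)*(-1) = -3 - ¼ = -13/4)
v(b) = 12 + 2*b² (v(b) = (b² + b*b) + (-3 + 7)*(3/1) = (b² + b²) + 4*(3*1) = 2*b² + 4*3 = 2*b² + 12 = 12 + 2*b²)
W(q, t) = 169/16 (W(q, t) = (-13/4)² = 169/16)
W(-1894, 352) - v(K) = 169/16 - (12 + 2*(-1210)²) = 169/16 - (12 + 2*1464100) = 169/16 - (12 + 2928200) = 169/16 - 1*2928212 = 169/16 - 2928212 = -46851223/16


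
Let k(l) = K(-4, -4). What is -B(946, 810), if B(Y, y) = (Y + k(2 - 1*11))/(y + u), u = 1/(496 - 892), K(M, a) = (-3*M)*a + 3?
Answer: -356796/320759 ≈ -1.1123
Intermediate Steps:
K(M, a) = 3 - 3*M*a (K(M, a) = -3*M*a + 3 = 3 - 3*M*a)
k(l) = -45 (k(l) = 3 - 3*(-4)*(-4) = 3 - 48 = -45)
u = -1/396 (u = 1/(-396) = -1/396 ≈ -0.0025253)
B(Y, y) = (-45 + Y)/(-1/396 + y) (B(Y, y) = (Y - 45)/(y - 1/396) = (-45 + Y)/(-1/396 + y))
-B(946, 810) = -396*(-45 + 946)/(-1 + 396*810) = -396*901/(-1 + 320760) = -396*901/320759 = -1*356796/320759 = -356796/320759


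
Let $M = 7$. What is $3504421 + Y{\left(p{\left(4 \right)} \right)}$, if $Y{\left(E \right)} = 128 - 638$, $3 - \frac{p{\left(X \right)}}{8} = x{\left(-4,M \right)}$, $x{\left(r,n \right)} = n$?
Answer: $3503911$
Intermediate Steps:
$p{\left(X \right)} = -32$ ($p{\left(X \right)} = 24 - 56 = -32$)
$Y{\left(E \right)} = -510$ ($Y{\left(E \right)} = 128 - 638 = -510$)
$3504421 + Y{\left(p{\left(4 \right)} \right)} = 3504421 - 510 = 3503911$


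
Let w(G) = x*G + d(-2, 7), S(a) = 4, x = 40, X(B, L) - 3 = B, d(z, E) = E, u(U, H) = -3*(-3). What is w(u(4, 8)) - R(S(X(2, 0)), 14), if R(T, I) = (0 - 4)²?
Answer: 351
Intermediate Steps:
u(U, H) = 9
X(B, L) = 3 + B
w(G) = 7 + 40*G (w(G) = 40*G + 7 = 7 + 40*G)
R(T, I) = 16 (R(T, I) = (-4)² = 16)
w(u(4, 8)) - R(S(X(2, 0)), 14) = (7 + 40*9) - 1*16 = (7 + 360) - 16 = 367 - 16 = 351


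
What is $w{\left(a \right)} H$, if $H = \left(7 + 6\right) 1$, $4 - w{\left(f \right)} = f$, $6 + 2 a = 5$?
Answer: $\frac{117}{2} \approx 58.5$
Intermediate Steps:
$a = - \frac{1}{2}$ ($a = -3 + \frac{1}{2} \cdot 5 = -3 + \frac{5}{2} = - \frac{1}{2} \approx -0.5$)
$w{\left(f \right)} = 4 - f$
$H = 13$ ($H = 13 \cdot 1 = 13$)
$w{\left(a \right)} H = \left(4 - - \frac{1}{2}\right) 13 = \left(4 + \frac{1}{2}\right) 13 = \frac{9}{2} \cdot 13 = \frac{117}{2}$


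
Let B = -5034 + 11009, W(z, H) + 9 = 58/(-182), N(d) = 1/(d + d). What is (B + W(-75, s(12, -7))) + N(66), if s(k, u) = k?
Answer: 71659855/12012 ≈ 5965.7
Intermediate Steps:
N(d) = 1/(2*d)
W(z, H) = -848/91 (W(z, H) = -9 + 58/(-182) = -9 + 58*(-1/182) = -9 - 29/91 = -848/91)
B = 5975
(B + W(-75, s(12, -7))) + N(66) = (5975 - 848/91) + (½)/66 = 542877/91 + (½)*(1/66) = 542877/91 + 1/132 = 71659855/12012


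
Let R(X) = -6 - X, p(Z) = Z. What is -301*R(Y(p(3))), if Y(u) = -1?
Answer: 1505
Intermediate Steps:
-301*R(Y(p(3))) = -301*(-6 - 1*(-1)) = -301*(-6 + 1) = -301*(-5) = 1505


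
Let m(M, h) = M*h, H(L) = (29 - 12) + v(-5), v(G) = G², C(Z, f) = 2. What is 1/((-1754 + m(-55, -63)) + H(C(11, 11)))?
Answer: 1/1753 ≈ 0.00057045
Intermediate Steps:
H(L) = 42 (H(L) = (29 - 12) + (-5)² = 17 + 25 = 42)
1/((-1754 + m(-55, -63)) + H(C(11, 11))) = 1/((-1754 - 55*(-63)) + 42) = 1/((-1754 + 3465) + 42) = 1/(1711 + 42) = 1/1753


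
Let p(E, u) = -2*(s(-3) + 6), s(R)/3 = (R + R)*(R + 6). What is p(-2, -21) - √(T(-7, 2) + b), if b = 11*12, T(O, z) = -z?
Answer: 96 - √130 ≈ 84.598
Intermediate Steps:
b = 132
s(R) = 6*R*(6 + R) (s(R) = 3*((R + R)*(R + 6)) = 3*((2*R)*(6 + R)) = 3*(2*R*(6 + R)) = 6*R*(6 + R))
p(E, u) = 96 (p(E, u) = -2*(6*(-3)*(6 - 3) + 6) = -2*(6*(-3)*3 + 6) = -2*(-54 + 6) = -2*(-48) = 96)
p(-2, -21) - √(T(-7, 2) + b) = 96 - √(-1*2 + 132) = 96 - √(-2 + 132) = 96 - √130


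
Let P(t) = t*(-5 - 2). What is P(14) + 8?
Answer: -90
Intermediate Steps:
P(t) = -7*t (P(t) = t*(-7) = -7*t)
P(14) + 8 = -7*14 + 8 = -98 + 8 = -90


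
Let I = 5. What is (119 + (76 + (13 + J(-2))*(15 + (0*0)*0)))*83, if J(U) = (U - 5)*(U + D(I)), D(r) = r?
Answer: 6225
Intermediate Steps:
J(U) = (-5 + U)*(5 + U) (J(U) = (U - 5)*(U + 5) = (-5 + U)*(5 + U))
(119 + (76 + (13 + J(-2))*(15 + (0*0)*0)))*83 = (119 + (76 + (13 + (-25 + (-2)²))*(15 + (0*0)*0)))*83 = (119 + (76 + (13 + (-25 + 4))*(15 + 0*0)))*83 = (119 + (76 + (13 - 21)*(15 + 0)))*83 = (119 + (76 - 8*15))*83 = (119 + (76 - 120))*83 = (119 - 44)*83 = 75*83 = 6225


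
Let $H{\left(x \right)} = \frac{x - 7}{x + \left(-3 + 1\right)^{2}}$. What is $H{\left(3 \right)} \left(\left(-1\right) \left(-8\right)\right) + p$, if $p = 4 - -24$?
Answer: $\frac{164}{7} \approx 23.429$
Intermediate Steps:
$p = 28$ ($p = 4 + 24 = 28$)
$H{\left(x \right)} = \frac{-7 + x}{4 + x}$ ($H{\left(x \right)} = \frac{-7 + x}{x + \left(-2\right)^{2}} = \frac{-7 + x}{x + 4} = \frac{-7 + x}{4 + x}$)
$H{\left(3 \right)} \left(\left(-1\right) \left(-8\right)\right) + p = \frac{-7 + 3}{4 + 3} \left(\left(-1\right) \left(-8\right)\right) + 28 = \frac{1}{7} \left(-4\right) 8 + 28 = \left(- \frac{4}{7}\right) 8 + 28 = - \frac{32}{7} + 28 = \frac{164}{7}$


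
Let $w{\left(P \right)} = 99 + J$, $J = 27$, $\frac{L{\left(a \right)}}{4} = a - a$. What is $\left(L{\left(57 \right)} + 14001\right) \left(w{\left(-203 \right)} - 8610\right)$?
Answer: $-118784484$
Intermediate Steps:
$L{\left(a \right)} = 0$ ($L{\left(a \right)} = 4 \left(a - a\right) = 4 \cdot 0 = 0$)
$w{\left(P \right)} = 126$ ($w{\left(P \right)} = 99 + 27 = 126$)
$\left(L{\left(57 \right)} + 14001\right) \left(w{\left(-203 \right)} - 8610\right) = \left(0 + 14001\right) \left(126 - 8610\right) = 14001 \left(-8484\right) = -118784484$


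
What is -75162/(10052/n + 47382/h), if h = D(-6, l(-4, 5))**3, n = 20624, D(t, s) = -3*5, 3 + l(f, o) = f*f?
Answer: 435977181000/78606739 ≈ 5546.3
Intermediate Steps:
l(f, o) = -3 + f**2 (l(f, o) = -3 + f*f = -3 + f**2)
D(t, s) = -15
h = -3375 (h = (-15)**3 = -3375)
-75162/(10052/n + 47382/h) = -75162/(10052/20624 + 47382/(-3375)) = -75162/(10052*(1/20624) + 47382*(-1/3375)) = -75162/(2513/5156 - 15794/1125) = -75162/(-78606739/5800500) = -75162*(-5800500/78606739) = 435977181000/78606739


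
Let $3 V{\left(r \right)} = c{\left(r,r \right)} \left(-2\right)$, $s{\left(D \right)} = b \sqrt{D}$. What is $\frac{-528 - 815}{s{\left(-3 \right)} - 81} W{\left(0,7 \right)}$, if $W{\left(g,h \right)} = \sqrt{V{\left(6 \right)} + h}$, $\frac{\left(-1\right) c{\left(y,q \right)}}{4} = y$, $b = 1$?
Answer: $\frac{36261 \sqrt{23}}{2188} + \frac{1343 i \sqrt{69}}{6564} \approx 79.48 + 1.6995 i$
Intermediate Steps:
$c{\left(y,q \right)} = - 4 y$
$s{\left(D \right)} = \sqrt{D}$ ($s{\left(D \right)} = 1 \sqrt{D} = \sqrt{D}$)
$V{\left(r \right)} = \frac{8 r}{3}$ ($V{\left(r \right)} = \frac{- 4 r \left(-2\right)}{3} = \frac{8 r}{3}$)
$W{\left(g,h \right)} = \sqrt{16 + h}$ ($W{\left(g,h \right)} = \sqrt{\frac{8}{3} \cdot 6 + h} = \sqrt{16 + h}$)
$\frac{-528 - 815}{s{\left(-3 \right)} - 81} W{\left(0,7 \right)} = \frac{-528 - 815}{\sqrt{-3} - 81} \sqrt{16 + 7} = - \frac{1343}{i \sqrt{3} - 81} \sqrt{23} = - \frac{1343}{-81 + i \sqrt{3}} \sqrt{23} = - \frac{1343 \sqrt{23}}{-81 + i \sqrt{3}}$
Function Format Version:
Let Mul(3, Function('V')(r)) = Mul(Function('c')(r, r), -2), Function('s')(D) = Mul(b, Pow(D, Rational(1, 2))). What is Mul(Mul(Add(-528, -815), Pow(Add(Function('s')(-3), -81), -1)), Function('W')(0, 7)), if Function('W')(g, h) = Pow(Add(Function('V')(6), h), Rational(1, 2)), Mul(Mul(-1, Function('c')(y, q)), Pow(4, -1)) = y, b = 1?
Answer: Add(Mul(Rational(36261, 2188), Pow(23, Rational(1, 2))), Mul(Rational(1343, 6564), I, Pow(69, Rational(1, 2)))) ≈ Add(79.480, Mul(1.6995, I))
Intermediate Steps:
Function('c')(y, q) = Mul(-4, y)
Function('s')(D) = Pow(D, Rational(1, 2)) (Function('s')(D) = Mul(1, Pow(D, Rational(1, 2))) = Pow(D, Rational(1, 2)))
Function('V')(r) = Mul(Rational(8, 3), r) (Function('V')(r) = Mul(Rational(1, 3), Mul(Mul(-4, r), -2)) = Mul(Rational(1, 3), Mul(8, r)) = Mul(Rational(8, 3), r))
Function('W')(g, h) = Pow(Add(16, h), Rational(1, 2)) (Function('W')(g, h) = Pow(Add(Mul(Rational(8, 3), 6), h), Rational(1, 2)) = Pow(Add(16, h), Rational(1, 2)))
Mul(Mul(Add(-528, -815), Pow(Add(Function('s')(-3), -81), -1)), Function('W')(0, 7)) = Mul(Mul(Add(-528, -815), Pow(Add(Pow(-3, Rational(1, 2)), -81), -1)), Pow(Add(16, 7), Rational(1, 2))) = Mul(Mul(-1343, Pow(Add(Mul(I, Pow(3, Rational(1, 2))), -81), -1)), Pow(23, Rational(1, 2))) = Mul(Mul(-1343, Pow(Add(-81, Mul(I, Pow(3, Rational(1, 2)))), -1)), Pow(23, Rational(1, 2))) = Mul(-1343, Pow(23, Rational(1, 2)), Pow(Add(-81, Mul(I, Pow(3, Rational(1, 2)))), -1))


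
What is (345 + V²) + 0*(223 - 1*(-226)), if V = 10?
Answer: 445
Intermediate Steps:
(345 + V²) + 0*(223 - 1*(-226)) = (345 + 10²) + 0*(223 - 1*(-226)) = (345 + 100) + 0*(223 + 226) = 445 + 0*449 = 445 + 0 = 445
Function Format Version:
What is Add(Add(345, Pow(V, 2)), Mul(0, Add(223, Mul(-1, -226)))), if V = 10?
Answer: 445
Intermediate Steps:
Add(Add(345, Pow(V, 2)), Mul(0, Add(223, Mul(-1, -226)))) = Add(Add(345, Pow(10, 2)), Mul(0, Add(223, Mul(-1, -226)))) = Add(Add(345, 100), Mul(0, Add(223, 226))) = Add(445, Mul(0, 449)) = Add(445, 0) = 445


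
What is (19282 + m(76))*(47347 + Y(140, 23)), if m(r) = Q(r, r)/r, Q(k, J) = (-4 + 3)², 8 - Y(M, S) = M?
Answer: 3641601005/4 ≈ 9.1040e+8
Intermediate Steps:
Y(M, S) = 8 - M
Q(k, J) = 1 (Q(k, J) = (-1)² = 1)
m(r) = 1/r
(19282 + m(76))*(47347 + Y(140, 23)) = (19282 + 1/76)*(47347 + (8 - 1*140)) = (19282 + 1/76)*(47347 + (8 - 140)) = 1465433*(47347 - 132)/76 = (1465433/76)*47215 = 3641601005/4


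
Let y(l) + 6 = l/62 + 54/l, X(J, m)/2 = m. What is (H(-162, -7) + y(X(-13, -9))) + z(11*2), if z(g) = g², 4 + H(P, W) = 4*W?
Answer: 13724/31 ≈ 442.71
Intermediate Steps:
H(P, W) = -4 + 4*W
X(J, m) = 2*m
y(l) = -6 + 54/l + l/62 (y(l) = -6 + (l/62 + 54/l) = -6 + (54/l + l/62) = -6 + 54/l + l/62)
(H(-162, -7) + y(X(-13, -9))) + z(11*2) = ((-4 + 4*(-7)) + (-6 + 54/((2*(-9))) + (2*(-9))/62)) + (11*2)² = ((-4 - 28) + (-6 + 54/(-18) + (1/62)*(-18))) + 22² = (-32 + (-6 + 54*(-1/18) - 9/31)) + 484 = (-32 + (-6 - 3 - 9/31)) + 484 = (-32 - 288/31) + 484 = -1280/31 + 484 = 13724/31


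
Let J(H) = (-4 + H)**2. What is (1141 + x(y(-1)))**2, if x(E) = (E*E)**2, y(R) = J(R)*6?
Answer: 256290217763801881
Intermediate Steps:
y(R) = 6*(-4 + R)**2 (y(R) = (-4 + R)**2*6 = 6*(-4 + R)**2)
x(E) = E**4 (x(E) = (E**2)**2 = E**4)
(1141 + x(y(-1)))**2 = (1141 + (6*(-4 - 1)**2)**4)**2 = (1141 + (6*(-5)**2)**4)**2 = (1141 + (6*25)**4)**2 = (1141 + 150**4)**2 = (1141 + 506250000)**2 = 506251141**2 = 256290217763801881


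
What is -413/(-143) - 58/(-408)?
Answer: 88399/29172 ≈ 3.0303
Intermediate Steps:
-413/(-143) - 58/(-408) = -413*(-1/143) - 58*(-1/408) = 413/143 + 29/204 = 88399/29172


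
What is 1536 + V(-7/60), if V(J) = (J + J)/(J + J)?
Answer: 1537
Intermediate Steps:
V(J) = 1 (V(J) = (2*J)/((2*J)) = (2*J)*(1/(2*J)) = 1)
1536 + V(-7/60) = 1536 + 1 = 1537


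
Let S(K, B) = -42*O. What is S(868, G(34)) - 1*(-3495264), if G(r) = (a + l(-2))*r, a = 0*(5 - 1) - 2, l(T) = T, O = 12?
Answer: 3494760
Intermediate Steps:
a = -2 (a = 0*4 - 2 = 0 - 2 = -2)
G(r) = -4*r (G(r) = (-2 - 2)*r = -4*r)
S(K, B) = -504 (S(K, B) = -42*12 = -504)
S(868, G(34)) - 1*(-3495264) = -504 - 1*(-3495264) = -504 + 3495264 = 3494760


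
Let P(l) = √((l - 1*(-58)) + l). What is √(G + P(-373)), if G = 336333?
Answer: √(336333 + 4*I*√43) ≈ 579.94 + 0.023*I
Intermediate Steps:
P(l) = √(58 + 2*l) (P(l) = √((l + 58) + l) = √((58 + l) + l) = √(58 + 2*l))
√(G + P(-373)) = √(336333 + √(58 + 2*(-373))) = √(336333 + √(58 - 746)) = √(336333 + √(-688)) = √(336333 + 4*I*√43)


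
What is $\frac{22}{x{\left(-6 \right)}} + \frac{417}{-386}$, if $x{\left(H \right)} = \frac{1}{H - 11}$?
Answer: $- \frac{144781}{386} \approx -375.08$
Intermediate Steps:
$x{\left(H \right)} = \frac{1}{-11 + H}$
$\frac{22}{x{\left(-6 \right)}} + \frac{417}{-386} = \frac{22}{\frac{1}{-11 - 6}} + \frac{417}{-386} = \frac{22}{\frac{1}{-17}} + 417 \left(- \frac{1}{386}\right) = \frac{22}{- \frac{1}{17}} - \frac{417}{386} = 22 \left(-17\right) - \frac{417}{386} = -374 - \frac{417}{386} = - \frac{144781}{386}$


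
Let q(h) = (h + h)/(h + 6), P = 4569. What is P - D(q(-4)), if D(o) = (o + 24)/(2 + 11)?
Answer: 59377/13 ≈ 4567.5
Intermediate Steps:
q(h) = 2*h/(6 + h) (q(h) = (2*h)/(6 + h) = 2*h/(6 + h))
D(o) = 24/13 + o/13 (D(o) = (24 + o)/13 = (24 + o)*(1/13) = 24/13 + o/13)
P - D(q(-4)) = 4569 - (24/13 + (2*(-4)/(6 - 4))/13) = 4569 - (24/13 + (2*(-4)/2)/13) = 4569 - (24/13 + (2*(-4)*(½))/13) = 4569 - (24/13 + (1/13)*(-4)) = 4569 - (24/13 - 4/13) = 4569 - 1*20/13 = 4569 - 20/13 = 59377/13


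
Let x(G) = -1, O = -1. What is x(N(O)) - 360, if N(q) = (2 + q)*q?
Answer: -361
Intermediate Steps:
N(q) = q*(2 + q)
x(N(O)) - 360 = -1 - 360 = -361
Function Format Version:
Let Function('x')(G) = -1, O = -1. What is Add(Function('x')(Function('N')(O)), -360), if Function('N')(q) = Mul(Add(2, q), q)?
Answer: -361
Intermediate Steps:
Function('N')(q) = Mul(q, Add(2, q))
Add(Function('x')(Function('N')(O)), -360) = Add(-1, -360) = -361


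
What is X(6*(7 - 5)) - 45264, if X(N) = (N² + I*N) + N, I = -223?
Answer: -47784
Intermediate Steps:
X(N) = N² - 222*N (X(N) = (N² - 223*N) + N = N² - 222*N)
X(6*(7 - 5)) - 45264 = (6*(7 - 5))*(-222 + 6*(7 - 5)) - 45264 = (6*2)*(-222 + 6*2) - 45264 = 12*(-222 + 12) - 45264 = 12*(-210) - 45264 = -2520 - 45264 = -47784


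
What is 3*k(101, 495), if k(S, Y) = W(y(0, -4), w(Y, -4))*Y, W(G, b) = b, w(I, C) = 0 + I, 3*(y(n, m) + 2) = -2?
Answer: 735075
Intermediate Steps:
y(n, m) = -8/3 (y(n, m) = -2 + (⅓)*(-2) = -2 - ⅔ = -8/3)
w(I, C) = I
k(S, Y) = Y² (k(S, Y) = Y*Y = Y²)
3*k(101, 495) = 3*495² = 3*245025 = 735075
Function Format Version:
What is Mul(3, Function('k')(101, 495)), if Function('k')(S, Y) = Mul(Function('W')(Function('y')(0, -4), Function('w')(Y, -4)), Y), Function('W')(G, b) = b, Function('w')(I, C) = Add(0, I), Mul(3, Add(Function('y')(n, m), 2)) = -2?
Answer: 735075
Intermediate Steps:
Function('y')(n, m) = Rational(-8, 3) (Function('y')(n, m) = Add(-2, Mul(Rational(1, 3), -2)) = Add(-2, Rational(-2, 3)) = Rational(-8, 3))
Function('w')(I, C) = I
Function('k')(S, Y) = Pow(Y, 2) (Function('k')(S, Y) = Mul(Y, Y) = Pow(Y, 2))
Mul(3, Function('k')(101, 495)) = Mul(3, Pow(495, 2)) = Mul(3, 245025) = 735075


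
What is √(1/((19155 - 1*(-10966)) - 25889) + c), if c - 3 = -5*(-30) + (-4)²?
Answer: √1430418/92 ≈ 13.000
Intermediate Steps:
c = 169 (c = 3 + (-5*(-30) + (-4)²) = 3 + (150 + 16) = 3 + 166 = 169)
√(1/((19155 - 1*(-10966)) - 25889) + c) = √(1/((19155 - 1*(-10966)) - 25889) + 169) = √(1/((19155 + 10966) - 25889) + 169) = √(1/(30121 - 25889) + 169) = √(1/4232 + 169) = √(715209/4232) = √1430418/92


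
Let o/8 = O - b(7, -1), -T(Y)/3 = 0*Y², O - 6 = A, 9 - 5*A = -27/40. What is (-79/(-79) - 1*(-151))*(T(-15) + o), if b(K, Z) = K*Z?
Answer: 454024/25 ≈ 18161.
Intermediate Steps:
A = 387/200 (A = 9/5 - (-27)/(5*40) = 9/5 - ⅕*(-27/40) = 9/5 + 27/200 = 387/200 ≈ 1.9350)
O = 1587/200 (O = 6 + 387/200 = 1587/200 ≈ 7.9350)
T(Y) = 0 (T(Y) = -0*Y² = -3*0 = 0)
o = 2987/25 (o = 8*(1587/200 - 7*(-1)) = 8*(1587/200 - 1*(-7)) = 8*(1587/200 + 7) = 8*(2987/200) = 2987/25 ≈ 119.48)
(-79/(-79) - 1*(-151))*(T(-15) + o) = (-79/(-79) - 1*(-151))*(0 + 2987/25) = (-79*(-1/79) + 151)*(2987/25) = (1 + 151)*(2987/25) = 152*(2987/25) = 454024/25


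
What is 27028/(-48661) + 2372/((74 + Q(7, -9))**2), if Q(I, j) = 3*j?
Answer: 55719040/107492149 ≈ 0.51835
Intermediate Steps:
27028/(-48661) + 2372/((74 + Q(7, -9))**2) = 27028/(-48661) + 2372/((74 + 3*(-9))**2) = 27028*(-1/48661) + 2372/((74 - 27)**2) = -27028/48661 + 2372/(47**2) = -27028/48661 + 2372/2209 = 55719040/107492149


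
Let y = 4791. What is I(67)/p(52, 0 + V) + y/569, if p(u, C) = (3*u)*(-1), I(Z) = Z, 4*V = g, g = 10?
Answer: 709273/88764 ≈ 7.9905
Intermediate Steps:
V = 5/2 (V = (¼)*10 = 5/2 ≈ 2.5000)
p(u, C) = -3*u
I(67)/p(52, 0 + V) + y/569 = 67/((-3*52)) + 4791/569 = 67/(-156) + 4791*(1/569) = 67*(-1/156) + 4791/569 = -67/156 + 4791/569 = 709273/88764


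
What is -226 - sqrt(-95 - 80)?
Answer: -226 - 5*I*sqrt(7) ≈ -226.0 - 13.229*I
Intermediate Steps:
-226 - sqrt(-95 - 80) = -226 - sqrt(-175) = -226 - 5*I*sqrt(7)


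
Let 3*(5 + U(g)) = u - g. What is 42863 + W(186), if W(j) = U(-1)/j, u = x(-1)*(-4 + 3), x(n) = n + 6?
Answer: 23917535/558 ≈ 42863.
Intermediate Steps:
x(n) = 6 + n
u = -5 (u = (6 - 1)*(-4 + 3) = 5*(-1) = -5)
U(g) = -20/3 - g/3 (U(g) = -5 + (-5 - g)/3 = -5 + (-5/3 - g/3) = -20/3 - g/3)
W(j) = -19/(3*j) (W(j) = (-20/3 - ⅓*(-1))/j = (-20/3 + ⅓)/j = -19/(3*j))
42863 + W(186) = 42863 - 19/3/186 = 42863 - 19/3*1/186 = 42863 - 19/558 = 23917535/558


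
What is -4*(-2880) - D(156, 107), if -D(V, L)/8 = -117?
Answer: 10584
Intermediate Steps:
D(V, L) = 936 (D(V, L) = -8*(-117) = 936)
-4*(-2880) - D(156, 107) = -4*(-2880) - 1*936 = 11520 - 936 = 10584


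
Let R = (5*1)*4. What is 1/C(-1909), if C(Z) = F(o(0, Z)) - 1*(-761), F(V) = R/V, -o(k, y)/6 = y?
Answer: 5727/4358257 ≈ 0.0013141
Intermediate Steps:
o(k, y) = -6*y
R = 20 (R = 5*4 = 20)
F(V) = 20/V
C(Z) = 761 - 10/(3*Z) (C(Z) = 20/((-6*Z)) - 1*(-761) = 20*(-1/(6*Z)) + 761 = -10/(3*Z) + 761 = 761 - 10/(3*Z))
1/C(-1909) = 1/(761 - 10/3/(-1909)) = 1/(761 - 10/3*(-1/1909)) = 1/(761 + 10/5727) = 1/(4358257/5727) = 5727/4358257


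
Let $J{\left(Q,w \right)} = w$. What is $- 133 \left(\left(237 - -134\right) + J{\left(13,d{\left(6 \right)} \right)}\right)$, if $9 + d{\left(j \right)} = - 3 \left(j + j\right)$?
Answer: $-43358$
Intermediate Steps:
$d{\left(j \right)} = -9 - 6 j$ ($d{\left(j \right)} = -9 - 3 \left(j + j\right) = -9 - 3 \cdot 2 j = -9 - 6 j$)
$- 133 \left(\left(237 - -134\right) + J{\left(13,d{\left(6 \right)} \right)}\right) = - 133 \left(\left(237 - -134\right) - 45\right) = - 133 \left(\left(237 + 134\right) - 45\right) = - 133 \left(371 - 45\right) = \left(-133\right) 326 = -43358$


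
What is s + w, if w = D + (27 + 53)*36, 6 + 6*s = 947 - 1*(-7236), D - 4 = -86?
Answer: 24965/6 ≈ 4160.8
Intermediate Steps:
D = -82 (D = 4 - 86 = -82)
s = 8177/6 (s = -1 + (947 - 1*(-7236))/6 = -1 + (947 + 7236)/6 = -1 + (⅙)*8183 = -1 + 8183/6 = 8177/6 ≈ 1362.8)
w = 2798 (w = -82 + (27 + 53)*36 = -82 + 80*36 = -82 + 2880 = 2798)
s + w = 8177/6 + 2798 = 24965/6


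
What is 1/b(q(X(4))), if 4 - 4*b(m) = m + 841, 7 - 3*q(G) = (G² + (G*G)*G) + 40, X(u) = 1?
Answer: -3/619 ≈ -0.0048465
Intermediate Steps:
q(G) = -11 - G²/3 - G³/3 (q(G) = 7/3 - ((G² + (G*G)*G) + 40)/3 = 7/3 - ((G² + G²*G) + 40)/3 = 7/3 - ((G² + G³) + 40)/3 = 7/3 - (40 + G² + G³)/3 = 7/3 + (-40/3 - G²/3 - G³/3) = -11 - G²/3 - G³/3)
b(m) = -837/4 - m/4 (b(m) = 1 - (m + 841)/4 = 1 - (841 + m)/4 = 1 + (-841/4 - m/4) = -837/4 - m/4)
1/b(q(X(4))) = 1/(-837/4 - (-11 - ⅓*1² - ⅓*1³)/4) = 1/(-837/4 - (-11 - ⅓*1 - ⅓*1)/4) = 1/(-837/4 - (-11 - ⅓ - ⅓)/4) = 1/(-837/4 - ¼*(-35/3)) = 1/(-837/4 + 35/12) = 1/(-619/3) = -3/619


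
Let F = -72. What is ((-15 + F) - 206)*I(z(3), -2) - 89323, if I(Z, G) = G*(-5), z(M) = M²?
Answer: -92253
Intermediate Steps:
I(Z, G) = -5*G
((-15 + F) - 206)*I(z(3), -2) - 89323 = ((-15 - 72) - 206)*(-5*(-2)) - 89323 = (-87 - 206)*10 - 89323 = -293*10 - 89323 = -2930 - 89323 = -92253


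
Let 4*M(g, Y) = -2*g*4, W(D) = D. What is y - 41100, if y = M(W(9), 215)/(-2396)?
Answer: -49237791/1198 ≈ -41100.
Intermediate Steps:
M(g, Y) = -2*g (M(g, Y) = (-2*g*4)/4 = (-8*g)/4 = -2*g)
y = 9/1198 (y = -2*9/(-2396) = -18*(-1/2396) = 9/1198 ≈ 0.0075125)
y - 41100 = 9/1198 - 41100 = -49237791/1198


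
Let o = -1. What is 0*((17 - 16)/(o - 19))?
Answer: 0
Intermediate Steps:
0*((17 - 16)/(o - 19)) = 0*((17 - 16)/(-1 - 19)) = 0*(1/(-20)) = 0*(1*(-1/20)) = 0*(-1/20) = 0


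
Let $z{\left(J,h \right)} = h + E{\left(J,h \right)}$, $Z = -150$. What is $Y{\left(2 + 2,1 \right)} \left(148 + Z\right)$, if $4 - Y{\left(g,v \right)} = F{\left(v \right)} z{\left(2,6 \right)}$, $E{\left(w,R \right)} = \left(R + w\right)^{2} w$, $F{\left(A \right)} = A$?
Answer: $260$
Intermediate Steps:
$E{\left(w,R \right)} = w \left(R + w\right)^{2}$
$z{\left(J,h \right)} = h + J \left(J + h\right)^{2}$ ($z{\left(J,h \right)} = h + J \left(h + J\right)^{2} = h + J \left(J + h\right)^{2}$)
$Y{\left(g,v \right)} = 4 - 134 v$ ($Y{\left(g,v \right)} = 4 - v \left(6 + 2 \left(2 + 6\right)^{2}\right) = 4 - v \left(6 + 2 \cdot 8^{2}\right) = 4 - v \left(6 + 2 \cdot 64\right) = 4 - v \left(6 + 128\right) = 4 - v 134 = 4 - 134 v$)
$Y{\left(2 + 2,1 \right)} \left(148 + Z\right) = \left(4 - 134\right) \left(148 - 150\right) = \left(4 - 134\right) \left(-2\right) = \left(-130\right) \left(-2\right) = 260$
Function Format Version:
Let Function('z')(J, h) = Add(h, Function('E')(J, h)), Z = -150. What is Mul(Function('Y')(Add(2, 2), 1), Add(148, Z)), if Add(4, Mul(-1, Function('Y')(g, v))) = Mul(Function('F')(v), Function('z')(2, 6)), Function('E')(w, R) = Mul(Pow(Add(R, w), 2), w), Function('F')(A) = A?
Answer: 260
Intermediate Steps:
Function('E')(w, R) = Mul(w, Pow(Add(R, w), 2))
Function('z')(J, h) = Add(h, Mul(J, Pow(Add(J, h), 2))) (Function('z')(J, h) = Add(h, Mul(J, Pow(Add(h, J), 2))) = Add(h, Mul(J, Pow(Add(J, h), 2))))
Function('Y')(g, v) = Add(4, Mul(-134, v)) (Function('Y')(g, v) = Add(4, Mul(-1, Mul(v, Add(6, Mul(2, Pow(Add(2, 6), 2)))))) = Add(4, Mul(-1, Mul(v, Add(6, Mul(2, Pow(8, 2)))))) = Add(4, Mul(-1, Mul(v, Add(6, Mul(2, 64))))) = Add(4, Mul(-1, Mul(v, Add(6, 128)))) = Add(4, Mul(-1, Mul(v, 134))) = Add(4, Mul(-1, Mul(134, v))) = Add(4, Mul(-134, v)))
Mul(Function('Y')(Add(2, 2), 1), Add(148, Z)) = Mul(Add(4, Mul(-134, 1)), Add(148, -150)) = Mul(Add(4, -134), -2) = Mul(-130, -2) = 260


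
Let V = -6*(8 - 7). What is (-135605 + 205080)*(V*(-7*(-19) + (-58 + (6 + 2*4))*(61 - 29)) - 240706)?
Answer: -16191565600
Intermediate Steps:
V = -6 (V = -6*1 = -6)
(-135605 + 205080)*(V*(-7*(-19) + (-58 + (6 + 2*4))*(61 - 29)) - 240706) = (-135605 + 205080)*(-6*(-7*(-19) + (-58 + (6 + 2*4))*(61 - 29)) - 240706) = 69475*(-6*(133 + (-58 + (6 + 8))*32) - 240706) = 69475*(-6*(133 + (-58 + 14)*32) - 240706) = 69475*(-6*(133 - 44*32) - 240706) = 69475*(-6*(133 - 1408) - 240706) = 69475*(-6*(-1275) - 240706) = 69475*(7650 - 240706) = 69475*(-233056) = -16191565600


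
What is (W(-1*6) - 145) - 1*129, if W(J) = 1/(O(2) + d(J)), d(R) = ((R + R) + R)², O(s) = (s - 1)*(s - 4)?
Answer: -88227/322 ≈ -274.00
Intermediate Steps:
O(s) = (-1 + s)*(-4 + s)
d(R) = 9*R² (d(R) = (2*R + R)² = (3*R)² = 9*R²)
W(J) = 1/(-2 + 9*J²) (W(J) = 1/((4 + 2² - 5*2) + 9*J²) = 1/((4 + 4 - 10) + 9*J²) = 1/(-2 + 9*J²))
(W(-1*6) - 145) - 1*129 = (1/(-2 + 9*(-1*6)²) - 145) - 1*129 = (1/(-2 + 9*(-6)²) - 145) - 129 = (1/(-2 + 9*36) - 145) - 129 = (1/(-2 + 324) - 145) - 129 = (1/322 - 145) - 129 = -46689/322 - 129 = -88227/322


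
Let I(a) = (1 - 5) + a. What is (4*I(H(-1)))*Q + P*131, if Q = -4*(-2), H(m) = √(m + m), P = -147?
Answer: -19385 + 32*I*√2 ≈ -19385.0 + 45.255*I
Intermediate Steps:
H(m) = √2*√m (H(m) = √(2*m) = √2*√m)
I(a) = -4 + a
Q = 8 (Q = -1*(-8) = 8)
(4*I(H(-1)))*Q + P*131 = (4*(-4 + √2*√(-1)))*8 - 147*131 = (4*(-4 + √2*I))*8 - 19257 = (4*(-4 + I*√2))*8 - 19257 = (-16 + 4*I*√2)*8 - 19257 = (-128 + 32*I*√2) - 19257 = -19385 + 32*I*√2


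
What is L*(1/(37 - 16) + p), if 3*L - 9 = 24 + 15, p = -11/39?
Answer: -1024/273 ≈ -3.7509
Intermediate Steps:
p = -11/39 (p = -11*1/39 = -11/39 ≈ -0.28205)
L = 16 (L = 3 + (24 + 15)/3 = 3 + (1/3)*39 = 3 + 13 = 16)
L*(1/(37 - 16) + p) = 16*(1/(37 - 16) - 11/39) = 16*(1/21 - 11/39) = 16*(-64/273) = -1024/273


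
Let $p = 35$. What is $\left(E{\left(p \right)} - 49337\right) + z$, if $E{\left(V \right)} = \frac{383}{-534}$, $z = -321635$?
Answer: $- \frac{198099431}{534} \approx -3.7097 \cdot 10^{5}$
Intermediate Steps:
$E{\left(V \right)} = - \frac{383}{534}$ ($E{\left(V \right)} = 383 \left(- \frac{1}{534}\right) = - \frac{383}{534}$)
$\left(E{\left(p \right)} - 49337\right) + z = \left(- \frac{383}{534} - 49337\right) - 321635 = - \frac{26346341}{534} - 321635 = - \frac{198099431}{534}$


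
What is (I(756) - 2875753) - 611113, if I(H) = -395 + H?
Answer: -3486505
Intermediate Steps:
(I(756) - 2875753) - 611113 = ((-395 + 756) - 2875753) - 611113 = (361 - 2875753) - 611113 = -2875392 - 611113 = -3486505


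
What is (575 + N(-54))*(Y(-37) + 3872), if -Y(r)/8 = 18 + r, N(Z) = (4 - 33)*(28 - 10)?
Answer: 213272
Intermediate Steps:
N(Z) = -522 (N(Z) = -29*18 = -522)
Y(r) = -144 - 8*r (Y(r) = -8*(18 + r) = -144 - 8*r)
(575 + N(-54))*(Y(-37) + 3872) = (575 - 522)*((-144 - 8*(-37)) + 3872) = 53*((-144 + 296) + 3872) = 53*(152 + 3872) = 53*4024 = 213272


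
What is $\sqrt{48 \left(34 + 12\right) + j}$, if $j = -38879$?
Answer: $i \sqrt{36671} \approx 191.5 i$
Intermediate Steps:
$\sqrt{48 \left(34 + 12\right) + j} = \sqrt{48 \left(34 + 12\right) - 38879} = \sqrt{48 \cdot 46 - 38879} = \sqrt{2208 - 38879} = \sqrt{-36671} = i \sqrt{36671}$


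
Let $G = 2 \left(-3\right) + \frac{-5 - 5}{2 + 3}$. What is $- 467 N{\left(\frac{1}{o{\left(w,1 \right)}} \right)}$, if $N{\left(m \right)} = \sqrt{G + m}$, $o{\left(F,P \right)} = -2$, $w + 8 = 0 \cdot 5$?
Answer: $- \frac{467 i \sqrt{34}}{2} \approx - 1361.5 i$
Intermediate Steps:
$w = -8$ ($w = -8 + 0 \cdot 5 = -8 + 0 = -8$)
$G = -8$ ($G = -6 - \frac{10}{5} = -6 - 2 = -8$)
$N{\left(m \right)} = \sqrt{-8 + m}$
$- 467 N{\left(\frac{1}{o{\left(w,1 \right)}} \right)} = - 467 \sqrt{-8 + \frac{1}{-2}} = - 467 \sqrt{-8 - \frac{1}{2}} = - 467 \sqrt{- \frac{17}{2}} = - 467 \frac{i \sqrt{34}}{2} = - \frac{467 i \sqrt{34}}{2}$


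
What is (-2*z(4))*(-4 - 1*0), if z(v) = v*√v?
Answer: 64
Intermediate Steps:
z(v) = v^(3/2)
(-2*z(4))*(-4 - 1*0) = (-2*4^(3/2))*(-4 - 1*0) = (-2*8)*(-4 + 0) = -16*(-4) = 64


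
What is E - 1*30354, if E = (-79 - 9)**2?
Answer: -22610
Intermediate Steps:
E = 7744 (E = (-88)**2 = 7744)
E - 1*30354 = 7744 - 1*30354 = 7744 - 30354 = -22610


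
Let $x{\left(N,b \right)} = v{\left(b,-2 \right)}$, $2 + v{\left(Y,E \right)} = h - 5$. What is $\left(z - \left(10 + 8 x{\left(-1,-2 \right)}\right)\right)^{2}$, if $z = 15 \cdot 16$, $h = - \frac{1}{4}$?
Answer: $82944$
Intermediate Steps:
$h = - \frac{1}{4}$ ($h = \left(-1\right) \frac{1}{4} = - \frac{1}{4} \approx -0.25$)
$v{\left(Y,E \right)} = - \frac{29}{4}$ ($v{\left(Y,E \right)} = -2 - \frac{21}{4} = - \frac{29}{4}$)
$x{\left(N,b \right)} = - \frac{29}{4}$
$z = 240$
$\left(z - \left(10 + 8 x{\left(-1,-2 \right)}\right)\right)^{2} = \left(240 - -48\right)^{2} = \left(240 + \left(-10 + 58\right)\right)^{2} = \left(240 + 48\right)^{2} = 288^{2} = 82944$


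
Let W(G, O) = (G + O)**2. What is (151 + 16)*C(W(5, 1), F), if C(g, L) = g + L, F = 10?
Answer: 7682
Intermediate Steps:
C(g, L) = L + g
(151 + 16)*C(W(5, 1), F) = (151 + 16)*(10 + (5 + 1)**2) = 167*(10 + 6**2) = 167*(10 + 36) = 167*46 = 7682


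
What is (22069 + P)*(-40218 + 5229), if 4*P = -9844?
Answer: -686064312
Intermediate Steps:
P = -2461 (P = (1/4)*(-9844) = -2461)
(22069 + P)*(-40218 + 5229) = (22069 - 2461)*(-40218 + 5229) = 19608*(-34989) = -686064312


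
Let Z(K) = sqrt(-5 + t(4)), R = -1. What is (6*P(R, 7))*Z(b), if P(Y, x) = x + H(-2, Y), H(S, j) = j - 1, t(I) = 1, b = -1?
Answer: 60*I ≈ 60.0*I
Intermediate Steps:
H(S, j) = -1 + j
Z(K) = 2*I (Z(K) = sqrt(-5 + 1) = sqrt(-4) = 2*I)
P(Y, x) = -1 + Y + x (P(Y, x) = x + (-1 + Y) = -1 + Y + x)
(6*P(R, 7))*Z(b) = (6*(-1 - 1 + 7))*(2*I) = (6*5)*(2*I) = 30*(2*I) = 60*I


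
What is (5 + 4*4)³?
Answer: 9261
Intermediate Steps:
(5 + 4*4)³ = (5 + 16)³ = 21³ = 9261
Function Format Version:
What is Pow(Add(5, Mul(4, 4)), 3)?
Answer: 9261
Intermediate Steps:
Pow(Add(5, Mul(4, 4)), 3) = Pow(Add(5, 16), 3) = Pow(21, 3) = 9261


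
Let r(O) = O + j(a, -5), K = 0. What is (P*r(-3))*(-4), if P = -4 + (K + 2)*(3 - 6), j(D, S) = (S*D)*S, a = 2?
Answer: 1880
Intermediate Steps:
j(D, S) = D*S² (j(D, S) = (D*S)*S = D*S²)
r(O) = 50 + O (r(O) = O + 2*(-5)² = O + 2*25 = O + 50 = 50 + O)
P = -10 (P = -4 + (0 + 2)*(3 - 6) = -4 + 2*(-3) = -4 - 6 = -10)
(P*r(-3))*(-4) = -10*(50 - 3)*(-4) = -10*47*(-4) = -470*(-4) = 1880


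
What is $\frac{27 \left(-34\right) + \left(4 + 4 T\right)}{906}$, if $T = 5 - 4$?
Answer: $- \frac{455}{453} \approx -1.0044$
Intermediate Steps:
$T = 1$ ($T = 5 - 4 = 1$)
$\frac{27 \left(-34\right) + \left(4 + 4 T\right)}{906} = \frac{27 \left(-34\right) + \left(4 + 4 \cdot 1\right)}{906} = \left(-918 + \left(4 + 4\right)\right) \frac{1}{906} = \left(-918 + 8\right) \frac{1}{906} = \left(-910\right) \frac{1}{906} = - \frac{455}{453}$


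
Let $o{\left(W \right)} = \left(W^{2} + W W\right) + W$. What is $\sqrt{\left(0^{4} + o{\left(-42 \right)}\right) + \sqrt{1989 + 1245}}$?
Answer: $\sqrt{3486 + 7 \sqrt{66}} \approx 59.522$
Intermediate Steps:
$o{\left(W \right)} = W + 2 W^{2}$ ($o{\left(W \right)} = \left(W^{2} + W^{2}\right) + W = 2 W^{2} + W = W + 2 W^{2}$)
$\sqrt{\left(0^{4} + o{\left(-42 \right)}\right) + \sqrt{1989 + 1245}} = \sqrt{\left(0^{4} - 42 \left(1 + 2 \left(-42\right)\right)\right) + \sqrt{1989 + 1245}} = \sqrt{\left(0 - 42 \left(1 - 84\right)\right) + \sqrt{3234}} = \sqrt{\left(0 - -3486\right) + 7 \sqrt{66}} = \sqrt{\left(0 + 3486\right) + 7 \sqrt{66}} = \sqrt{3486 + 7 \sqrt{66}}$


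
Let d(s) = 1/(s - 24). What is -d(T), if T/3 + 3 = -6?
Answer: 1/51 ≈ 0.019608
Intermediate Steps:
T = -27 (T = -9 + 3*(-6) = -9 - 18 = -27)
d(s) = 1/(-24 + s)
-d(T) = -1/(-24 - 27) = -1/(-51) = -1*(-1/51) = 1/51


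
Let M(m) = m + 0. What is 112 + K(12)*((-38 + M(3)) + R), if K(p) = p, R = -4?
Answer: -356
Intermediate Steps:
M(m) = m
112 + K(12)*((-38 + M(3)) + R) = 112 + 12*((-38 + 3) - 4) = 112 + 12*(-35 - 4) = 112 + 12*(-39) = 112 - 468 = -356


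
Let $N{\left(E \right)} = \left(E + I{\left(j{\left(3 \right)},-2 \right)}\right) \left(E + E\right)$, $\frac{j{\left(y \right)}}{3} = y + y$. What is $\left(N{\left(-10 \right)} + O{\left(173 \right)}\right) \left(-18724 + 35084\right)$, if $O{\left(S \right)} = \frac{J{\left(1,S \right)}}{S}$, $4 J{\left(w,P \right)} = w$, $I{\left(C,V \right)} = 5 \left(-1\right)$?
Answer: $\frac{849088090}{173} \approx 4.908 \cdot 10^{6}$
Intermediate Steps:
$j{\left(y \right)} = 6 y$ ($j{\left(y \right)} = 3 \left(y + y\right) = 3 \cdot 2 y = 6 y$)
$I{\left(C,V \right)} = -5$
$N{\left(E \right)} = 2 E \left(-5 + E\right)$ ($N{\left(E \right)} = \left(E - 5\right) \left(E + E\right) = \left(-5 + E\right) 2 E = 2 E \left(-5 + E\right)$)
$J{\left(w,P \right)} = \frac{w}{4}$
$O{\left(S \right)} = \frac{1}{4 S}$ ($O{\left(S \right)} = \frac{\frac{1}{4} \cdot 1}{S} = \frac{1}{4 S}$)
$\left(N{\left(-10 \right)} + O{\left(173 \right)}\right) \left(-18724 + 35084\right) = \left(2 \left(-10\right) \left(-5 - 10\right) + \frac{1}{4 \cdot 173}\right) \left(-18724 + 35084\right) = \left(2 \left(-10\right) \left(-15\right) + \frac{1}{4} \cdot \frac{1}{173}\right) 16360 = \left(300 + \frac{1}{692}\right) 16360 = \frac{207601}{692} \cdot 16360 = \frac{849088090}{173}$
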